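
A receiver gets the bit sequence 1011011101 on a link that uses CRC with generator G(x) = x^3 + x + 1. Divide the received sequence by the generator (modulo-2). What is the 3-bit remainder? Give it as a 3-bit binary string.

000

Modulo-2 division of 1011011101 by 1011:
  pos 0: 1011 XOR 1011 = 0000
  pos 5: 1110 XOR 1011 = 0101
  pos 6: 1011 XOR 1011 = 0000
Remainder = 000 (zero — the frame passes the CRC check).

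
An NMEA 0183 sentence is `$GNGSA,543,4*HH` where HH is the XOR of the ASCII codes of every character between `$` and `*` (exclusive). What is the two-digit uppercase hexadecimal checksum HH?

5A

XOR the ASCII codes of the payload characters:
  'G' = 0x47 → acc = 0x47
  'N' = 0x4E → acc = 0x09
  'G' = 0x47 → acc = 0x4E
  'S' = 0x53 → acc = 0x1D
  'A' = 0x41 → acc = 0x5C
  ',' = 0x2C → acc = 0x70
  '5' = 0x35 → acc = 0x45
  '4' = 0x34 → acc = 0x71
  '3' = 0x33 → acc = 0x42
  ',' = 0x2C → acc = 0x6E
  '4' = 0x34 → acc = 0x5A
Checksum = 0x5A.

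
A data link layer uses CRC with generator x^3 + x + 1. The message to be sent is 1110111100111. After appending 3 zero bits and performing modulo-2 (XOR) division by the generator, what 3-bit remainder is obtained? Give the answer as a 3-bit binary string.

111

Append 3 zeros: 1110111100111000. Divide by 1011 (XOR where the leading bit is 1):
  pos 0: 1110 XOR 1011 = 0101
  pos 1: 1011 XOR 1011 = 0000
  pos 5: 1110 XOR 1011 = 0101
  pos 6: 1010 XOR 1011 = 0001
  pos 9: 1111 XOR 1011 = 0100
  pos 10: 1000 XOR 1011 = 0011
  pos 12: 1100 XOR 1011 = 0111
Remainder (last 3 bits) = 111. This is the CRC / FCS.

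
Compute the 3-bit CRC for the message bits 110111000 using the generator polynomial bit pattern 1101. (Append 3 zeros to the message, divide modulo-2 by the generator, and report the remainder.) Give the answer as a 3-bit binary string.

111

Append 3 zeros: 110111000000. Divide by 1101 (XOR where the leading bit is 1):
  pos 0: 1101 XOR 1101 = 0000
  pos 4: 1100 XOR 1101 = 0001
  pos 7: 1000 XOR 1101 = 0101
  pos 8: 1010 XOR 1101 = 0111
Remainder (last 3 bits) = 111. This is the CRC / FCS.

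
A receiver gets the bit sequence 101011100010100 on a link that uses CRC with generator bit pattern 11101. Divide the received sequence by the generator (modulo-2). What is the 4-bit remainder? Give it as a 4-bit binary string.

0001

Modulo-2 division of 101011100010100 by 11101:
  pos 0: 10101 XOR 11101 = 01000
  pos 1: 10001 XOR 11101 = 01100
  pos 2: 11001 XOR 11101 = 00100
  pos 4: 10000 XOR 11101 = 01101
  pos 5: 11010 XOR 11101 = 00111
  pos 7: 11110 XOR 11101 = 00011
  pos 10: 11100 XOR 11101 = 00001
Remainder = 0001 (nonzero — an error is detected).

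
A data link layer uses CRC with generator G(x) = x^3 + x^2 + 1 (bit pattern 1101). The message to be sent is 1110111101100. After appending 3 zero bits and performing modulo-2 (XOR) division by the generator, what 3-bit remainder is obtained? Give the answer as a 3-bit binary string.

100

Append 3 zeros: 1110111101100000. Divide by 1101 (XOR where the leading bit is 1):
  pos 0: 1110 XOR 1101 = 0011
  pos 2: 1111 XOR 1101 = 0010
  pos 4: 1011 XOR 1101 = 0110
  pos 5: 1100 XOR 1101 = 0001
  pos 8: 1110 XOR 1101 = 0011
  pos 10: 1100 XOR 1101 = 0001
Remainder (last 3 bits) = 100. This is the CRC / FCS.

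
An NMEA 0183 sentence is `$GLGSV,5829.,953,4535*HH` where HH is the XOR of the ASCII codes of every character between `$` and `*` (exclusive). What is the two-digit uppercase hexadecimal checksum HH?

75

XOR the ASCII codes of the payload characters:
  'G' = 0x47 → acc = 0x47
  'L' = 0x4C → acc = 0x0B
  'G' = 0x47 → acc = 0x4C
  'S' = 0x53 → acc = 0x1F
  'V' = 0x56 → acc = 0x49
  ',' = 0x2C → acc = 0x65
  '5' = 0x35 → acc = 0x50
  '8' = 0x38 → acc = 0x68
  '2' = 0x32 → acc = 0x5A
  '9' = 0x39 → acc = 0x63
  '.' = 0x2E → acc = 0x4D
  ',' = 0x2C → acc = 0x61
  '9' = 0x39 → acc = 0x58
  '5' = 0x35 → acc = 0x6D
  '3' = 0x33 → acc = 0x5E
  ',' = 0x2C → acc = 0x72
  '4' = 0x34 → acc = 0x46
  '5' = 0x35 → acc = 0x73
  '3' = 0x33 → acc = 0x40
  '5' = 0x35 → acc = 0x75
Checksum = 0x75.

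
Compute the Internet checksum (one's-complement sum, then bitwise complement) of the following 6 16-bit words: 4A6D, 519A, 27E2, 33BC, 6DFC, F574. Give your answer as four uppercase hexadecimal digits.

One's-complement addition (fold any carry out of bit 15 back into bit 0):
  0x4A6D + 0x519A = 0x09C07
  0x9C07 + 0x27E2 = 0x0C3E9
  0xC3E9 + 0x33BC = 0x0F7A5
  0xF7A5 + 0x6DFC = 0x165A1 → wrap carry → 0x65A2
  0x65A2 + 0xF574 = 0x15B16 → wrap carry → 0x5B17
One's-complement sum = 0x5B17.
Checksum = ~0x5B17 & 0xFFFF = 0xA4E8.

A4E8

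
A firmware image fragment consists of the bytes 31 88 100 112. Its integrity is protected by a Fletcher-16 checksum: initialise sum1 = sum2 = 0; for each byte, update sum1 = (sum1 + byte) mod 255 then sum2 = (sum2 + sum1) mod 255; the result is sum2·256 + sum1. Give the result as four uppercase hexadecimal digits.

BE4C

Running sums (mod 255):
  after byte 0 (31): sum1=31, sum2=31
  after byte 1 (88): sum1=119, sum2=150
  after byte 2 (100): sum1=219, sum2=114
  after byte 3 (112): sum1=76, sum2=190
Checksum = sum2·256 + sum1 = 190·256 + 76 = 48716 = 0xBE4C.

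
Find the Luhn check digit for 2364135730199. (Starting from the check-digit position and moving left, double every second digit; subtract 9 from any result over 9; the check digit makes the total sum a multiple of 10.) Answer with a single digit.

7

Partial digits right→left: 9 9 1 0 3 7 5 3 1 4 6 3 2
Double every second digit counting from the check-digit position (so the 1st, 3rd, 5th, ... of the partial from the right).
  doubled (with −9 where >9): 9 2 6 1 2 3 4 → sum 27
  kept as-is: 9 0 7 3 4 3 → sum 26
Total = 27 + 26 = 53.
Check digit = (10 − (53 mod 10)) mod 10 = 7.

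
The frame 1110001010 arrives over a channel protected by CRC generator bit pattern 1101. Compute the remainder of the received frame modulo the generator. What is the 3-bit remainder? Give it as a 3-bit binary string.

000

Modulo-2 division of 1110001010 by 1101:
  pos 0: 1110 XOR 1101 = 0011
  pos 2: 1100 XOR 1101 = 0001
  pos 5: 1101 XOR 1101 = 0000
Remainder = 000 (zero — the frame passes the CRC check).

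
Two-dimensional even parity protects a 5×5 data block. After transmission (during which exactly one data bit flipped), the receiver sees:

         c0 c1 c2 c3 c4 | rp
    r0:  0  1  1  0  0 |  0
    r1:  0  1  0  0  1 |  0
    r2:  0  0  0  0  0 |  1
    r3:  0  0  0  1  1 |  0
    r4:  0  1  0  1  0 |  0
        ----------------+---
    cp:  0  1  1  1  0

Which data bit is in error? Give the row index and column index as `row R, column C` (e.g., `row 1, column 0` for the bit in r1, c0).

row 2, column 3

Recompute each row's even parity and compare to rp:
  r0: data parity 0, sent rp 0 → ok
  r1: data parity 0, sent rp 0 → ok
  r2: data parity 0, sent rp 1 → mismatch
  r3: data parity 0, sent rp 0 → ok
  r4: data parity 0, sent rp 0 → ok
Recompute each column's even parity and compare to cp:
  c0: data parity 0, sent cp 0 → ok
  c1: data parity 1, sent cp 1 → ok
  c2: data parity 1, sent cp 1 → ok
  c3: data parity 0, sent cp 1 → mismatch
  c4: data parity 0, sent cp 0 → ok
Exactly one row (r2) and one column (c3) fail → the flipped bit is at their intersection.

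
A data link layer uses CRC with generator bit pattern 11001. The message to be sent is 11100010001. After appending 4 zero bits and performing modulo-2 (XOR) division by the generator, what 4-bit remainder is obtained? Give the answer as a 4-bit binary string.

Append 4 zeros: 111000100010000. Divide by 11001 (XOR where the leading bit is 1):
  pos 0: 11100 XOR 11001 = 00101
  pos 2: 10101 XOR 11001 = 01100
  pos 3: 11000 XOR 11001 = 00001
  pos 7: 10010 XOR 11001 = 01011
  pos 8: 10110 XOR 11001 = 01111
  pos 9: 11110 XOR 11001 = 00111
Remainder (last 4 bits) = 1110. This is the CRC / FCS.

1110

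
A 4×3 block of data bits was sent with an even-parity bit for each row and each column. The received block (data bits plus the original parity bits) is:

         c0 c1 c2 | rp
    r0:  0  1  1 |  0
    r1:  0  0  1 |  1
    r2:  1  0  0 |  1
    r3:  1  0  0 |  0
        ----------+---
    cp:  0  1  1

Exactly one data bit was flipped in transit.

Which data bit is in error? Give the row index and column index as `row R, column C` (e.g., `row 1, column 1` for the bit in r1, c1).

Recompute each row's even parity and compare to rp:
  r0: data parity 0, sent rp 0 → ok
  r1: data parity 1, sent rp 1 → ok
  r2: data parity 1, sent rp 1 → ok
  r3: data parity 1, sent rp 0 → mismatch
Recompute each column's even parity and compare to cp:
  c0: data parity 0, sent cp 0 → ok
  c1: data parity 1, sent cp 1 → ok
  c2: data parity 0, sent cp 1 → mismatch
Exactly one row (r3) and one column (c2) fail → the flipped bit is at their intersection.

row 3, column 2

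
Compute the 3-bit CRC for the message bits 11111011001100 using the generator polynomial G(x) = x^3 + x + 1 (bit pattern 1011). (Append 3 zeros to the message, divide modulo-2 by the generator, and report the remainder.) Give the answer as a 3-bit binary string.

000

Append 3 zeros: 11111011001100000. Divide by 1011 (XOR where the leading bit is 1):
  pos 0: 1111 XOR 1011 = 0100
  pos 1: 1001 XOR 1011 = 0010
  pos 3: 1001 XOR 1011 = 0010
  pos 5: 1010 XOR 1011 = 0001
  pos 8: 1011 XOR 1011 = 0000
Remainder (last 3 bits) = 000. This is the CRC / FCS.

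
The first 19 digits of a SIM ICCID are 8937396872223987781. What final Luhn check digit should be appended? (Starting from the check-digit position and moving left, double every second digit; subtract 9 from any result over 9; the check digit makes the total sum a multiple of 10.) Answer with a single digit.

Partial digits right→left: 1 8 7 7 8 9 3 2 2 2 7 8 6 9 3 7 3 9 8
Double every second digit counting from the check-digit position (so the 1st, 3rd, 5th, ... of the partial from the right).
  doubled (with −9 where >9): 2 5 7 6 4 5 3 6 6 7 → sum 51
  kept as-is: 8 7 9 2 2 8 9 7 9 → sum 61
Total = 51 + 61 = 112.
Check digit = (10 − (112 mod 10)) mod 10 = 8.

8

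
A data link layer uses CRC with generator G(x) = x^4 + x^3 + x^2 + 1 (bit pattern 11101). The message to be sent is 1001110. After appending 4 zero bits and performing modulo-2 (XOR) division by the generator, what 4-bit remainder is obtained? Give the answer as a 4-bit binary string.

0000

Append 4 zeros: 10011100000. Divide by 11101 (XOR where the leading bit is 1):
  pos 0: 10011 XOR 11101 = 01110
  pos 1: 11101 XOR 11101 = 00000
Remainder (last 4 bits) = 0000. This is the CRC / FCS.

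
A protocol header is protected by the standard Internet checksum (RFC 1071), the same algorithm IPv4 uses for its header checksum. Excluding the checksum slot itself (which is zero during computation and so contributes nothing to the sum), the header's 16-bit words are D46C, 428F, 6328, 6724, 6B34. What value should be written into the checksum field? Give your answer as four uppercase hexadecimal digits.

One's-complement addition (fold any carry out of bit 15 back into bit 0):
  0xD46C + 0x428F = 0x116FB → wrap carry → 0x16FC
  0x16FC + 0x6328 = 0x07A24
  0x7A24 + 0x6724 = 0x0E148
  0xE148 + 0x6B34 = 0x14C7C → wrap carry → 0x4C7D
One's-complement sum = 0x4C7D.
Checksum = ~0x4C7D & 0xFFFF = 0xB382.

B382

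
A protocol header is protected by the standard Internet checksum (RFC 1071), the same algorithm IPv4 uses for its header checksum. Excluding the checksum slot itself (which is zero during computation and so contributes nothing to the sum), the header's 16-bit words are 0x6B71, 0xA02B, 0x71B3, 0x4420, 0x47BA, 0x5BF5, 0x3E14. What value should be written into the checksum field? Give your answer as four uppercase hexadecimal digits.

5CCB

One's-complement addition (fold any carry out of bit 15 back into bit 0):
  0x6B71 + 0xA02B = 0x10B9C → wrap carry → 0x0B9D
  0x0B9D + 0x71B3 = 0x07D50
  0x7D50 + 0x4420 = 0x0C170
  0xC170 + 0x47BA = 0x1092A → wrap carry → 0x092B
  0x092B + 0x5BF5 = 0x06520
  0x6520 + 0x3E14 = 0x0A334
One's-complement sum = 0xA334.
Checksum = ~0xA334 & 0xFFFF = 0x5CCB.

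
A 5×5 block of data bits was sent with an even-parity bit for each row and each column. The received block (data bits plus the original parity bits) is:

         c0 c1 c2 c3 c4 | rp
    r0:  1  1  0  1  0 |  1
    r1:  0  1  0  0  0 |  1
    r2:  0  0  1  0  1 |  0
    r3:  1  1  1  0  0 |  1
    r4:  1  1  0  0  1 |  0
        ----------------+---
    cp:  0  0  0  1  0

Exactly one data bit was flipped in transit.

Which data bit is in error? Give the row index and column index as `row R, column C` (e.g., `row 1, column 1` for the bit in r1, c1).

Recompute each row's even parity and compare to rp:
  r0: data parity 1, sent rp 1 → ok
  r1: data parity 1, sent rp 1 → ok
  r2: data parity 0, sent rp 0 → ok
  r3: data parity 1, sent rp 1 → ok
  r4: data parity 1, sent rp 0 → mismatch
Recompute each column's even parity and compare to cp:
  c0: data parity 1, sent cp 0 → mismatch
  c1: data parity 0, sent cp 0 → ok
  c2: data parity 0, sent cp 0 → ok
  c3: data parity 1, sent cp 1 → ok
  c4: data parity 0, sent cp 0 → ok
Exactly one row (r4) and one column (c0) fail → the flipped bit is at their intersection.

row 4, column 0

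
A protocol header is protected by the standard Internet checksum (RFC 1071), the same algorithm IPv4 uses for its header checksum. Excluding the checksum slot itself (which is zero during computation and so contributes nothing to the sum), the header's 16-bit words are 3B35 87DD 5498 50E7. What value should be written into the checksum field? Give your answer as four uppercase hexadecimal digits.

976D

One's-complement addition (fold any carry out of bit 15 back into bit 0):
  0x3B35 + 0x87DD = 0x0C312
  0xC312 + 0x5498 = 0x117AA → wrap carry → 0x17AB
  0x17AB + 0x50E7 = 0x06892
One's-complement sum = 0x6892.
Checksum = ~0x6892 & 0xFFFF = 0x976D.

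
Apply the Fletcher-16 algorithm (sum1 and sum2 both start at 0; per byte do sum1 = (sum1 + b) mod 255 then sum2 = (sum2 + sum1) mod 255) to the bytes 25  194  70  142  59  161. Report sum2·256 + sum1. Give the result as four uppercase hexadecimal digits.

Running sums (mod 255):
  after byte 0 (25): sum1=25, sum2=25
  after byte 1 (194): sum1=219, sum2=244
  after byte 2 (70): sum1=34, sum2=23
  after byte 3 (142): sum1=176, sum2=199
  after byte 4 (59): sum1=235, sum2=179
  after byte 5 (161): sum1=141, sum2=65
Checksum = sum2·256 + sum1 = 65·256 + 141 = 16781 = 0x418D.

418D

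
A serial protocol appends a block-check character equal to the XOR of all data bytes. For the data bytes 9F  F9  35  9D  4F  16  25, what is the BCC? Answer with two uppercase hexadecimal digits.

B2

XOR the bytes together:
  start with 0x9F
  0x9F ⊕ 0xF9 = 0x66
  0x66 ⊕ 0x35 = 0x53
  0x53 ⊕ 0x9D = 0xCE
  0xCE ⊕ 0x4F = 0x81
  0x81 ⊕ 0x16 = 0x97
  0x97 ⊕ 0x25 = 0xB2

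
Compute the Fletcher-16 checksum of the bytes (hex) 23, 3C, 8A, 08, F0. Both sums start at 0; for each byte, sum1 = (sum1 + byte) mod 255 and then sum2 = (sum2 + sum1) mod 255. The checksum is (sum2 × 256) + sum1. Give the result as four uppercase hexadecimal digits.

41E2

Running sums (mod 255):
  after byte 0 (23): sum1=35, sum2=35
  after byte 1 (3C): sum1=95, sum2=130
  after byte 2 (8A): sum1=233, sum2=108
  after byte 3 (08): sum1=241, sum2=94
  after byte 4 (F0): sum1=226, sum2=65
Checksum = sum2·256 + sum1 = 65·256 + 226 = 16866 = 0x41E2.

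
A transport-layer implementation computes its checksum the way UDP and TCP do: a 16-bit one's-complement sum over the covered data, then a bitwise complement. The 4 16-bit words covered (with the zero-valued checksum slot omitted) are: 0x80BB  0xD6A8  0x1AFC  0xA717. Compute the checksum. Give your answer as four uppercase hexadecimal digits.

One's-complement addition (fold any carry out of bit 15 back into bit 0):
  0x80BB + 0xD6A8 = 0x15763 → wrap carry → 0x5764
  0x5764 + 0x1AFC = 0x07260
  0x7260 + 0xA717 = 0x11977 → wrap carry → 0x1978
One's-complement sum = 0x1978.
Checksum = ~0x1978 & 0xFFFF = 0xE687.

E687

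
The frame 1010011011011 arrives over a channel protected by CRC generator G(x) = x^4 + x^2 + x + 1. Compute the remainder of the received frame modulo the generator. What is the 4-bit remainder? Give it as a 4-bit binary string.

Modulo-2 division of 1010011011011 by 10111:
  pos 0: 10100 XOR 10111 = 00011
  pos 3: 11110 XOR 10111 = 01001
  pos 4: 10011 XOR 10111 = 00100
  pos 6: 10010 XOR 10111 = 00101
  pos 8: 10111 XOR 10111 = 00000
Remainder = 0000 (zero — the frame passes the CRC check).

0000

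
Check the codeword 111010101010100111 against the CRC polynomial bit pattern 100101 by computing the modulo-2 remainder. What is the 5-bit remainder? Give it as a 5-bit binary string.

00000

Modulo-2 division of 111010101010100111 by 100101:
  pos 0: 111010 XOR 100101 = 011111
  pos 1: 111111 XOR 100101 = 011010
  pos 2: 110100 XOR 100101 = 010001
  pos 3: 100011 XOR 100101 = 000110
  pos 6: 110010 XOR 100101 = 010111
  pos 7: 101111 XOR 100101 = 001010
  pos 9: 101000 XOR 100101 = 001101
  pos 11: 110111 XOR 100101 = 010010
  pos 12: 100101 XOR 100101 = 000000
Remainder = 00000 (zero — the frame passes the CRC check).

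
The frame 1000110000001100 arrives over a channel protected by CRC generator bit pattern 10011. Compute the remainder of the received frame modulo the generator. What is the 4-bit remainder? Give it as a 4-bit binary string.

Modulo-2 division of 1000110000001100 by 10011:
  pos 0: 10001 XOR 10011 = 00010
  pos 3: 10100 XOR 10011 = 00111
  pos 5: 11100 XOR 10011 = 01111
  pos 6: 11110 XOR 10011 = 01101
  pos 7: 11010 XOR 10011 = 01001
  pos 8: 10011 XOR 10011 = 00000
Remainder = 0100 (nonzero — an error is detected).

0100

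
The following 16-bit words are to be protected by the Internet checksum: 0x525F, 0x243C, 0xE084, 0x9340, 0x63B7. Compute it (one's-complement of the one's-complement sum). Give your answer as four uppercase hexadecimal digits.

One's-complement addition (fold any carry out of bit 15 back into bit 0):
  0x525F + 0x243C = 0x0769B
  0x769B + 0xE084 = 0x1571F → wrap carry → 0x5720
  0x5720 + 0x9340 = 0x0EA60
  0xEA60 + 0x63B7 = 0x14E17 → wrap carry → 0x4E18
One's-complement sum = 0x4E18.
Checksum = ~0x4E18 & 0xFFFF = 0xB1E7.

B1E7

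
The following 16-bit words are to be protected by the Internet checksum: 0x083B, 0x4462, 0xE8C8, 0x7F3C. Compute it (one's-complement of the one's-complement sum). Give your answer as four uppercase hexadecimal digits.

One's-complement addition (fold any carry out of bit 15 back into bit 0):
  0x083B + 0x4462 = 0x04C9D
  0x4C9D + 0xE8C8 = 0x13565 → wrap carry → 0x3566
  0x3566 + 0x7F3C = 0x0B4A2
One's-complement sum = 0xB4A2.
Checksum = ~0xB4A2 & 0xFFFF = 0x4B5D.

4B5D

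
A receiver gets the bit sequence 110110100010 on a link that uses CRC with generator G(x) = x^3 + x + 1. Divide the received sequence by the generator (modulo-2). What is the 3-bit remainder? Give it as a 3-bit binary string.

011

Modulo-2 division of 110110100010 by 1011:
  pos 0: 1101 XOR 1011 = 0110
  pos 1: 1101 XOR 1011 = 0110
  pos 2: 1100 XOR 1011 = 0111
  pos 3: 1111 XOR 1011 = 0100
  pos 4: 1000 XOR 1011 = 0011
  pos 6: 1100 XOR 1011 = 0111
  pos 7: 1111 XOR 1011 = 0100
  pos 8: 1000 XOR 1011 = 0011
Remainder = 011 (nonzero — an error is detected).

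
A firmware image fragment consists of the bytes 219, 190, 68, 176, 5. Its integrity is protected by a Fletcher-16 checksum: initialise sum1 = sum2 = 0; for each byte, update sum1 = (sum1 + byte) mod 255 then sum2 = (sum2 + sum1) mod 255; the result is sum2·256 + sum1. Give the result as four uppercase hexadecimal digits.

7994

Running sums (mod 255):
  after byte 0 (219): sum1=219, sum2=219
  after byte 1 (190): sum1=154, sum2=118
  after byte 2 (68): sum1=222, sum2=85
  after byte 3 (176): sum1=143, sum2=228
  after byte 4 (5): sum1=148, sum2=121
Checksum = sum2·256 + sum1 = 121·256 + 148 = 31124 = 0x7994.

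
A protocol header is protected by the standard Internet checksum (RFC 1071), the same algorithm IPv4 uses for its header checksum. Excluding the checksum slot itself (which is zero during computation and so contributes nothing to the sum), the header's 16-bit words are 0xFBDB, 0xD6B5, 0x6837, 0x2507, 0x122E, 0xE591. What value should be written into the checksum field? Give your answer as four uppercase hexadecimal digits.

A86F

One's-complement addition (fold any carry out of bit 15 back into bit 0):
  0xFBDB + 0xD6B5 = 0x1D290 → wrap carry → 0xD291
  0xD291 + 0x6837 = 0x13AC8 → wrap carry → 0x3AC9
  0x3AC9 + 0x2507 = 0x05FD0
  0x5FD0 + 0x122E = 0x071FE
  0x71FE + 0xE591 = 0x1578F → wrap carry → 0x5790
One's-complement sum = 0x5790.
Checksum = ~0x5790 & 0xFFFF = 0xA86F.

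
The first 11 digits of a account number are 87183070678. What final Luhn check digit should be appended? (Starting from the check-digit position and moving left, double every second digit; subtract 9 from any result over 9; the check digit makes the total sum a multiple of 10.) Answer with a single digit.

Partial digits right→left: 8 7 6 0 7 0 3 8 1 7 8
Double every second digit counting from the check-digit position (so the 1st, 3rd, 5th, ... of the partial from the right).
  doubled (with −9 where >9): 7 3 5 6 2 7 → sum 30
  kept as-is: 7 0 0 8 7 → sum 22
Total = 30 + 22 = 52.
Check digit = (10 − (52 mod 10)) mod 10 = 8.

8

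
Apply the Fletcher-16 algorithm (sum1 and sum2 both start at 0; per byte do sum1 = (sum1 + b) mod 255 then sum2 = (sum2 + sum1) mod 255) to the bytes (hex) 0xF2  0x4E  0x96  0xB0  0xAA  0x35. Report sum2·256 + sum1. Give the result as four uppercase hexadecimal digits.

Running sums (mod 255):
  after byte 0 (0xF2): sum1=242, sum2=242
  after byte 1 (0x4E): sum1=65, sum2=52
  after byte 2 (0x96): sum1=215, sum2=12
  after byte 3 (0xB0): sum1=136, sum2=148
  after byte 4 (0xAA): sum1=51, sum2=199
  after byte 5 (0x35): sum1=104, sum2=48
Checksum = sum2·256 + sum1 = 48·256 + 104 = 12392 = 0x3068.

3068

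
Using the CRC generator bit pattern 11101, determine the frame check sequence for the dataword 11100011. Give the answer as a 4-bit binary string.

Append 4 zeros: 111000110000. Divide by 11101 (XOR where the leading bit is 1):
  pos 0: 11100 XOR 11101 = 00001
  pos 4: 10110 XOR 11101 = 01011
  pos 5: 10110 XOR 11101 = 01011
  pos 6: 10110 XOR 11101 = 01011
  pos 7: 10110 XOR 11101 = 01011
Remainder (last 4 bits) = 1011. This is the CRC / FCS.

1011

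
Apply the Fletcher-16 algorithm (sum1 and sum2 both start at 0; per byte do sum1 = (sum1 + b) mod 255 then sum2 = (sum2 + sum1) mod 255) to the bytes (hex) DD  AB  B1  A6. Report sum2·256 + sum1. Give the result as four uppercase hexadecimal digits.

Running sums (mod 255):
  after byte 0 (DD): sum1=221, sum2=221
  after byte 1 (AB): sum1=137, sum2=103
  after byte 2 (B1): sum1=59, sum2=162
  after byte 3 (A6): sum1=225, sum2=132
Checksum = sum2·256 + sum1 = 132·256 + 225 = 34017 = 0x84E1.

84E1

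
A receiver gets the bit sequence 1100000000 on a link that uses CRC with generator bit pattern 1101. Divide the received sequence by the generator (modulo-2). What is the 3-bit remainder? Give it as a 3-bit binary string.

Modulo-2 division of 1100000000 by 1101:
  pos 0: 1100 XOR 1101 = 0001
  pos 3: 1000 XOR 1101 = 0101
  pos 4: 1010 XOR 1101 = 0111
  pos 5: 1110 XOR 1101 = 0011
Remainder = 110 (nonzero — an error is detected).

110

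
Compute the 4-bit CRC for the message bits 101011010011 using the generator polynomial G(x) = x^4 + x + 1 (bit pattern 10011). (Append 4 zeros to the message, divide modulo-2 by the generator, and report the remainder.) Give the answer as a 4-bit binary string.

Append 4 zeros: 1010110100110000. Divide by 10011 (XOR where the leading bit is 1):
  pos 0: 10101 XOR 10011 = 00110
  pos 2: 11010 XOR 10011 = 01001
  pos 3: 10011 XOR 10011 = 00000
  pos 10: 11000 XOR 10011 = 01011
  pos 11: 10110 XOR 10011 = 00101
Remainder (last 4 bits) = 0101. This is the CRC / FCS.

0101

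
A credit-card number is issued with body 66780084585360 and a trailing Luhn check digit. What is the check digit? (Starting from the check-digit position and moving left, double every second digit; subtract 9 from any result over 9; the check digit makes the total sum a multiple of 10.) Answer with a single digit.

2

Partial digits right→left: 0 6 3 5 8 5 4 8 0 0 8 7 6 6
Double every second digit counting from the check-digit position (so the 1st, 3rd, 5th, ... of the partial from the right).
  doubled (with −9 where >9): 0 6 7 8 0 7 3 → sum 31
  kept as-is: 6 5 5 8 0 7 6 → sum 37
Total = 31 + 37 = 68.
Check digit = (10 − (68 mod 10)) mod 10 = 2.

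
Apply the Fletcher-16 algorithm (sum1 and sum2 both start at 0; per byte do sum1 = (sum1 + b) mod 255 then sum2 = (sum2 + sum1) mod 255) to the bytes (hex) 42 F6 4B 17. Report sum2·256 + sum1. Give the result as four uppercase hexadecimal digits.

9B9B

Running sums (mod 255):
  after byte 0 (42): sum1=66, sum2=66
  after byte 1 (F6): sum1=57, sum2=123
  after byte 2 (4B): sum1=132, sum2=0
  after byte 3 (17): sum1=155, sum2=155
Checksum = sum2·256 + sum1 = 155·256 + 155 = 39835 = 0x9B9B.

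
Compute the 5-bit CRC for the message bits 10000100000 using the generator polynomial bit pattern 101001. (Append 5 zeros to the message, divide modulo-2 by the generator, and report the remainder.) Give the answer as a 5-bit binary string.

Append 5 zeros: 1000010000000000. Divide by 101001 (XOR where the leading bit is 1):
  pos 0: 100001 XOR 101001 = 001000
  pos 2: 100000 XOR 101001 = 001001
  pos 4: 100100 XOR 101001 = 001101
  pos 6: 110100 XOR 101001 = 011101
  pos 7: 111010 XOR 101001 = 010011
  pos 8: 100110 XOR 101001 = 001111
  pos 10: 111100 XOR 101001 = 010101
Remainder (last 5 bits) = 10101. This is the CRC / FCS.

10101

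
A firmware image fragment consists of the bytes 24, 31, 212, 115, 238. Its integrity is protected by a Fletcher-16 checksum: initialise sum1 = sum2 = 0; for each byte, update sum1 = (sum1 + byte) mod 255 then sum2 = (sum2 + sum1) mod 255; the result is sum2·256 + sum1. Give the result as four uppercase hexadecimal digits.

496E

Running sums (mod 255):
  after byte 0 (24): sum1=24, sum2=24
  after byte 1 (31): sum1=55, sum2=79
  after byte 2 (212): sum1=12, sum2=91
  after byte 3 (115): sum1=127, sum2=218
  after byte 4 (238): sum1=110, sum2=73
Checksum = sum2·256 + sum1 = 73·256 + 110 = 18798 = 0x496E.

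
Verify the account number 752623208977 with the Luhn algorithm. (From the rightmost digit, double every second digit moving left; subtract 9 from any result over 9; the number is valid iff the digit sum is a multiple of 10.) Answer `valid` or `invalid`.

From the right, keep odd positions and double even positions (subtract 9 from any doubled value over 9):
  doubled (positions 2,4,...): 5 7 4 4 4 5 → sum 29
  kept (positions 1,3,...): 7 9 0 3 6 5 → sum 30
Total = 59.
59 mod 10 = 9, so the number is invalid.

invalid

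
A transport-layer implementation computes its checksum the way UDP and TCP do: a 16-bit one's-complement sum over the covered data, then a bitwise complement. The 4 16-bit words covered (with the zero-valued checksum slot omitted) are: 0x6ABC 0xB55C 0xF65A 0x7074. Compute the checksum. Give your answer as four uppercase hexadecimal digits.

7917

One's-complement addition (fold any carry out of bit 15 back into bit 0):
  0x6ABC + 0xB55C = 0x12018 → wrap carry → 0x2019
  0x2019 + 0xF65A = 0x11673 → wrap carry → 0x1674
  0x1674 + 0x7074 = 0x086E8
One's-complement sum = 0x86E8.
Checksum = ~0x86E8 & 0xFFFF = 0x7917.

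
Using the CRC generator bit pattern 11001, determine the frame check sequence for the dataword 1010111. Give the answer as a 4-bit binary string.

Append 4 zeros: 10101110000. Divide by 11001 (XOR where the leading bit is 1):
  pos 0: 10101 XOR 11001 = 01100
  pos 1: 11001 XOR 11001 = 00000
  pos 6: 10000 XOR 11001 = 01001
Remainder (last 4 bits) = 1001. This is the CRC / FCS.

1001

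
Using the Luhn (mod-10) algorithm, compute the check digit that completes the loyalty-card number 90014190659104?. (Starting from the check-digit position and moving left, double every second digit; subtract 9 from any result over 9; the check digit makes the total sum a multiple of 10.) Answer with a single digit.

8

Partial digits right→left: 4 0 1 9 5 6 0 9 1 4 1 0 0 9
Double every second digit counting from the check-digit position (so the 1st, 3rd, 5th, ... of the partial from the right).
  doubled (with −9 where >9): 8 2 1 0 2 2 0 → sum 15
  kept as-is: 0 9 6 9 4 0 9 → sum 37
Total = 15 + 37 = 52.
Check digit = (10 − (52 mod 10)) mod 10 = 8.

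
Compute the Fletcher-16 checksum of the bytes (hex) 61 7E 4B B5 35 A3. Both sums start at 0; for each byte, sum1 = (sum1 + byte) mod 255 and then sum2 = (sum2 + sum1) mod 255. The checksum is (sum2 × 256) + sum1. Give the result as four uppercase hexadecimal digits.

1DB9

Running sums (mod 255):
  after byte 0 (61): sum1=97, sum2=97
  after byte 1 (7E): sum1=223, sum2=65
  after byte 2 (4B): sum1=43, sum2=108
  after byte 3 (B5): sum1=224, sum2=77
  after byte 4 (35): sum1=22, sum2=99
  after byte 5 (A3): sum1=185, sum2=29
Checksum = sum2·256 + sum1 = 29·256 + 185 = 7609 = 0x1DB9.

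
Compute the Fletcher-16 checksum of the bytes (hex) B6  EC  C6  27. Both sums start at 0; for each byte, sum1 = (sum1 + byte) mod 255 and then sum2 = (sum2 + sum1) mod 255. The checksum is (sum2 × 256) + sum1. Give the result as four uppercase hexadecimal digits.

Running sums (mod 255):
  after byte 0 (B6): sum1=182, sum2=182
  after byte 1 (EC): sum1=163, sum2=90
  after byte 2 (C6): sum1=106, sum2=196
  after byte 3 (27): sum1=145, sum2=86
Checksum = sum2·256 + sum1 = 86·256 + 145 = 22161 = 0x5691.

5691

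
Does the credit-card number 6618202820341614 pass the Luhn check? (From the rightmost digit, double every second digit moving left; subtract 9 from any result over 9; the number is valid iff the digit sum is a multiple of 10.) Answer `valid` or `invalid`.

From the right, keep odd positions and double even positions (subtract 9 from any doubled value over 9):
  doubled (positions 2,4,...): 2 2 6 4 4 4 2 3 → sum 27
  kept (positions 1,3,...): 4 6 4 0 8 0 8 6 → sum 36
Total = 63.
63 mod 10 = 3, so the number is invalid.

invalid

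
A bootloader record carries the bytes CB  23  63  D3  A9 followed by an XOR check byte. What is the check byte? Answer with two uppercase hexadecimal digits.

XOR the bytes together:
  start with 0xCB
  0xCB ⊕ 0x23 = 0xE8
  0xE8 ⊕ 0x63 = 0x8B
  0x8B ⊕ 0xD3 = 0x58
  0x58 ⊕ 0xA9 = 0xF1

F1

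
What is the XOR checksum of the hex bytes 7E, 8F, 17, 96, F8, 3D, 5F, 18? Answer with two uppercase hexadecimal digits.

XOR the bytes together:
  start with 0x7E
  0x7E ⊕ 0x8F = 0xF1
  0xF1 ⊕ 0x17 = 0xE6
  0xE6 ⊕ 0x96 = 0x70
  0x70 ⊕ 0xF8 = 0x88
  0x88 ⊕ 0x3D = 0xB5
  0xB5 ⊕ 0x5F = 0xEA
  0xEA ⊕ 0x18 = 0xF2

F2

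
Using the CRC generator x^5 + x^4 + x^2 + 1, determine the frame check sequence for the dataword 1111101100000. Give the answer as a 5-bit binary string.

11001

Append 5 zeros: 111110110000000000. Divide by 110101 (XOR where the leading bit is 1):
  pos 0: 111110 XOR 110101 = 001011
  pos 2: 101111 XOR 110101 = 011010
  pos 3: 110100 XOR 110101 = 000001
  pos 8: 100000 XOR 110101 = 010101
  pos 9: 101010 XOR 110101 = 011111
  pos 10: 111110 XOR 110101 = 001011
  pos 12: 101100 XOR 110101 = 011001
Remainder (last 5 bits) = 11001. This is the CRC / FCS.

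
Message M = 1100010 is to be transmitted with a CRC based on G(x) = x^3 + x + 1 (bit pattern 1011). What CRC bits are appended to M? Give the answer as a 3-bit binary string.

000

Append 3 zeros: 1100010000. Divide by 1011 (XOR where the leading bit is 1):
  pos 0: 1100 XOR 1011 = 0111
  pos 1: 1110 XOR 1011 = 0101
  pos 2: 1011 XOR 1011 = 0000
Remainder (last 3 bits) = 000. This is the CRC / FCS.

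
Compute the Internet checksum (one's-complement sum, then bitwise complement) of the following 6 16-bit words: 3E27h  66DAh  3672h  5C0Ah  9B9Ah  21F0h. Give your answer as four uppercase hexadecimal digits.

One's-complement addition (fold any carry out of bit 15 back into bit 0):
  0x3E27 + 0x66DA = 0x0A501
  0xA501 + 0x3672 = 0x0DB73
  0xDB73 + 0x5C0A = 0x1377D → wrap carry → 0x377E
  0x377E + 0x9B9A = 0x0D318
  0xD318 + 0x21F0 = 0x0F508
One's-complement sum = 0xF508.
Checksum = ~0xF508 & 0xFFFF = 0x0AF7.

0AF7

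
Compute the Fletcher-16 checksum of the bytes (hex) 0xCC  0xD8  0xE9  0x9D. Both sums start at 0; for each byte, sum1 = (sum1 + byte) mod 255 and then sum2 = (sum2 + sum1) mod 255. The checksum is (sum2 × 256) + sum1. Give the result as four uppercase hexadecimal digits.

2F2D

Running sums (mod 255):
  after byte 0 (0xCC): sum1=204, sum2=204
  after byte 1 (0xD8): sum1=165, sum2=114
  after byte 2 (0xE9): sum1=143, sum2=2
  after byte 3 (0x9D): sum1=45, sum2=47
Checksum = sum2·256 + sum1 = 47·256 + 45 = 12077 = 0x2F2D.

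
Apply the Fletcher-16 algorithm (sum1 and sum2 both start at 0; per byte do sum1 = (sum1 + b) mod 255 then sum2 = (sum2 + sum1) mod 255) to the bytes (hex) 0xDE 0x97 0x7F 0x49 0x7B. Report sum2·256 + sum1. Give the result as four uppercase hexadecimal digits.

Running sums (mod 255):
  after byte 0 (0xDE): sum1=222, sum2=222
  after byte 1 (0x97): sum1=118, sum2=85
  after byte 2 (0x7F): sum1=245, sum2=75
  after byte 3 (0x49): sum1=63, sum2=138
  after byte 4 (0x7B): sum1=186, sum2=69
Checksum = sum2·256 + sum1 = 69·256 + 186 = 17850 = 0x45BA.

45BA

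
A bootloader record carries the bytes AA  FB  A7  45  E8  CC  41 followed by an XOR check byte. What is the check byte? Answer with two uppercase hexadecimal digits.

XOR the bytes together:
  start with 0xAA
  0xAA ⊕ 0xFB = 0x51
  0x51 ⊕ 0xA7 = 0xF6
  0xF6 ⊕ 0x45 = 0xB3
  0xB3 ⊕ 0xE8 = 0x5B
  0x5B ⊕ 0xCC = 0x97
  0x97 ⊕ 0x41 = 0xD6

D6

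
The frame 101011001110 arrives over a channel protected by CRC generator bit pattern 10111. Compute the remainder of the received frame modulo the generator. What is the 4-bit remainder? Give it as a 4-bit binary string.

Modulo-2 division of 101011001110 by 10111:
  pos 0: 10101 XOR 10111 = 00010
  pos 3: 10100 XOR 10111 = 00011
  pos 6: 11111 XOR 10111 = 01000
  pos 7: 10000 XOR 10111 = 00111
Remainder = 0111 (nonzero — an error is detected).

0111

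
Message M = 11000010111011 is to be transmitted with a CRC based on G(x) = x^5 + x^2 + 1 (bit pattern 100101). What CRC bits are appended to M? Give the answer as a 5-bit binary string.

Append 5 zeros: 1100001011101100000. Divide by 100101 (XOR where the leading bit is 1):
  pos 0: 110000 XOR 100101 = 010101
  pos 1: 101011 XOR 100101 = 001110
  pos 3: 111001 XOR 100101 = 011100
  pos 4: 111001 XOR 100101 = 011100
  pos 5: 111001 XOR 100101 = 011100
  pos 6: 111000 XOR 100101 = 011101
  pos 7: 111011 XOR 100101 = 011110
  pos 8: 111101 XOR 100101 = 011000
  pos 9: 110000 XOR 100101 = 010101
  pos 10: 101010 XOR 100101 = 001111
  pos 12: 111100 XOR 100101 = 011001
  pos 13: 110010 XOR 100101 = 010111
Remainder (last 5 bits) = 10111. This is the CRC / FCS.

10111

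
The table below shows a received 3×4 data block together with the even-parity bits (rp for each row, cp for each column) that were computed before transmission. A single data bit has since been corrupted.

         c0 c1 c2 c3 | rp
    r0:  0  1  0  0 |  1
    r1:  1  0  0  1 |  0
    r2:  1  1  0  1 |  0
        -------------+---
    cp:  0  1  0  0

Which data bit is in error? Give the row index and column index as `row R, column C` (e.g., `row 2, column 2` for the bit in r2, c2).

row 2, column 1

Recompute each row's even parity and compare to rp:
  r0: data parity 1, sent rp 1 → ok
  r1: data parity 0, sent rp 0 → ok
  r2: data parity 1, sent rp 0 → mismatch
Recompute each column's even parity and compare to cp:
  c0: data parity 0, sent cp 0 → ok
  c1: data parity 0, sent cp 1 → mismatch
  c2: data parity 0, sent cp 0 → ok
  c3: data parity 0, sent cp 0 → ok
Exactly one row (r2) and one column (c1) fail → the flipped bit is at their intersection.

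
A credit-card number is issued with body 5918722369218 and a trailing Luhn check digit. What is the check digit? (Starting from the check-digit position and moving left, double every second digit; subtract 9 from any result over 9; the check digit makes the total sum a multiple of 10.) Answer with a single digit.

2

Partial digits right→left: 8 1 2 9 6 3 2 2 7 8 1 9 5
Double every second digit counting from the check-digit position (so the 1st, 3rd, 5th, ... of the partial from the right).
  doubled (with −9 where >9): 7 4 3 4 5 2 1 → sum 26
  kept as-is: 1 9 3 2 8 9 → sum 32
Total = 26 + 32 = 58.
Check digit = (10 − (58 mod 10)) mod 10 = 2.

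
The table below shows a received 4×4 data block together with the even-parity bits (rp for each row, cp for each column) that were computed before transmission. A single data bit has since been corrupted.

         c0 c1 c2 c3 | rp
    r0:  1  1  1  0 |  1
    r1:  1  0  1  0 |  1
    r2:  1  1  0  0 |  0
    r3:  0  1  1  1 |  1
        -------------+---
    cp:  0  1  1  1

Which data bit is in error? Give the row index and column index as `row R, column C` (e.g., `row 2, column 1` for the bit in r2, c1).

Recompute each row's even parity and compare to rp:
  r0: data parity 1, sent rp 1 → ok
  r1: data parity 0, sent rp 1 → mismatch
  r2: data parity 0, sent rp 0 → ok
  r3: data parity 1, sent rp 1 → ok
Recompute each column's even parity and compare to cp:
  c0: data parity 1, sent cp 0 → mismatch
  c1: data parity 1, sent cp 1 → ok
  c2: data parity 1, sent cp 1 → ok
  c3: data parity 1, sent cp 1 → ok
Exactly one row (r1) and one column (c0) fail → the flipped bit is at their intersection.

row 1, column 0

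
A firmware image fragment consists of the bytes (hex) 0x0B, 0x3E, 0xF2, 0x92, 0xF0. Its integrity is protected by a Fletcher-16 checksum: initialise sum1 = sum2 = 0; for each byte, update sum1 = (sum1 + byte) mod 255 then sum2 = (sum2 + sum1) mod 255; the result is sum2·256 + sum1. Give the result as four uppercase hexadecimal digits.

1FBF

Running sums (mod 255):
  after byte 0 (0x0B): sum1=11, sum2=11
  after byte 1 (0x3E): sum1=73, sum2=84
  after byte 2 (0xF2): sum1=60, sum2=144
  after byte 3 (0x92): sum1=206, sum2=95
  after byte 4 (0xF0): sum1=191, sum2=31
Checksum = sum2·256 + sum1 = 31·256 + 191 = 8127 = 0x1FBF.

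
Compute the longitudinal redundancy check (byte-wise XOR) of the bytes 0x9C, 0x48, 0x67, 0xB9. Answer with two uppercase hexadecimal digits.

0A

XOR the bytes together:
  start with 0x9C
  0x9C ⊕ 0x48 = 0xD4
  0xD4 ⊕ 0x67 = 0xB3
  0xB3 ⊕ 0xB9 = 0x0A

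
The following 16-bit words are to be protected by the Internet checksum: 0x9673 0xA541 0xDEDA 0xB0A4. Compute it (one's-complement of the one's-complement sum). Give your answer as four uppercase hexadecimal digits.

34CB

One's-complement addition (fold any carry out of bit 15 back into bit 0):
  0x9673 + 0xA541 = 0x13BB4 → wrap carry → 0x3BB5
  0x3BB5 + 0xDEDA = 0x11A8F → wrap carry → 0x1A90
  0x1A90 + 0xB0A4 = 0x0CB34
One's-complement sum = 0xCB34.
Checksum = ~0xCB34 & 0xFFFF = 0x34CB.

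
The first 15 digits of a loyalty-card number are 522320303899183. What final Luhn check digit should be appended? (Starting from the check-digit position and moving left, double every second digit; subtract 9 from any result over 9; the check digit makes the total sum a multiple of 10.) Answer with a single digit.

Partial digits right→left: 3 8 1 9 9 8 3 0 3 0 2 3 2 2 5
Double every second digit counting from the check-digit position (so the 1st, 3rd, 5th, ... of the partial from the right).
  doubled (with −9 where >9): 6 2 9 6 6 4 4 1 → sum 38
  kept as-is: 8 9 8 0 0 3 2 → sum 30
Total = 38 + 30 = 68.
Check digit = (10 − (68 mod 10)) mod 10 = 2.

2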